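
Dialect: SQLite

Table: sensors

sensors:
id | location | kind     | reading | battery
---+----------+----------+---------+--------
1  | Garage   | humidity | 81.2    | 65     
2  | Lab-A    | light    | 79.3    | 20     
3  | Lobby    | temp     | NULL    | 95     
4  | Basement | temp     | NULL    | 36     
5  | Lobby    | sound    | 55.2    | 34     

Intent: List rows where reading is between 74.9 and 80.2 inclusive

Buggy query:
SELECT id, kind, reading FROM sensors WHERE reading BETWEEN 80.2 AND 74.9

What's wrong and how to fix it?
Bug: BETWEEN expects the lower bound first; with 80.2 AND 74.9 the range is empty

Fix: Swap the bounds so the smaller value comes first

Corrected query:
SELECT id, kind, reading FROM sensors WHERE reading BETWEEN 74.9 AND 80.2

Result:
id | kind  | reading
---+-------+--------
2  | light | 79.3   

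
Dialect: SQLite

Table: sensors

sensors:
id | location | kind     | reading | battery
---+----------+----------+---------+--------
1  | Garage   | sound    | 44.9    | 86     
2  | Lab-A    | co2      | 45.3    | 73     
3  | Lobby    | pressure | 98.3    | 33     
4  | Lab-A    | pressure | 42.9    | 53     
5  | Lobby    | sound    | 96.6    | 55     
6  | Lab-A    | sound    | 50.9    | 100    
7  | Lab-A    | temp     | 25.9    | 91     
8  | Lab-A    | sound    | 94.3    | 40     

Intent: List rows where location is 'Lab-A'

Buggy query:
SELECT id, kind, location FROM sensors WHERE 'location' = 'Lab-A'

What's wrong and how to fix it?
Bug: Single quotes denote string literals in SQL; the column name is being compared as a constant string

Fix: Remove the quotes around the column name (or use double quotes for an identifier)

Corrected query:
SELECT id, kind, location FROM sensors WHERE location = 'Lab-A'

Result:
id | kind     | location
---+----------+---------
2  | co2      | Lab-A   
4  | pressure | Lab-A   
6  | sound    | Lab-A   
7  | temp     | Lab-A   
8  | sound    | Lab-A   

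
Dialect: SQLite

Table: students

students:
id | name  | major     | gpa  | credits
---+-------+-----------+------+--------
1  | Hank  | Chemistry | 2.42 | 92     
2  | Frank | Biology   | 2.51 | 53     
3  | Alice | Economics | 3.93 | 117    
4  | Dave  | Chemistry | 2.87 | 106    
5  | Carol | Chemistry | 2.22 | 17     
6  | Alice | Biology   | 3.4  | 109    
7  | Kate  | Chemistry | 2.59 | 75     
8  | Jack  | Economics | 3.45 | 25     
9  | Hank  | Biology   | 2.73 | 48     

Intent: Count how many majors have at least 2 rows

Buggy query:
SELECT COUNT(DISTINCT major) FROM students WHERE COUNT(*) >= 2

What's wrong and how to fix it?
Bug: COUNT(*) cannot appear in WHERE; the per-group count doesn't exist yet

Fix: Group first with HAVING COUNT(*) >= 2, then COUNT the resulting groups

Corrected query:
SELECT COUNT(*) FROM (SELECT major FROM students GROUP BY major HAVING COUNT(*) >= 2)

Result:
COUNT(*)
--------
3       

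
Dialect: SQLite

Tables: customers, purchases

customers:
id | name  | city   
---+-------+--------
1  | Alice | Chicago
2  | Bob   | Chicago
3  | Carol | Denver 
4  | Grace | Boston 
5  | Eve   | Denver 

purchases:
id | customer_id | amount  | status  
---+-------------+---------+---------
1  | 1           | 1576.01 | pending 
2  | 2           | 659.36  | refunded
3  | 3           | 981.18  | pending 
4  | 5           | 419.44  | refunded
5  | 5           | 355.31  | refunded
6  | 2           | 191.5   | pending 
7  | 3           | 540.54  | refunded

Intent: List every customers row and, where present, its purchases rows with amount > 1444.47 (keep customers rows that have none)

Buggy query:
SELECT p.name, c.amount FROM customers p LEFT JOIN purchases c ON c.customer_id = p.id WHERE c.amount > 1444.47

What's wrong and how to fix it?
Bug: A WHERE condition on the right-hand table after LEFT JOIN drops unmatched parents

Fix: Move the right-table condition into the ON clause so unmatched parents are kept

Corrected query:
SELECT p.name, c.amount FROM customers p LEFT JOIN purchases c ON c.customer_id = p.id AND c.amount > 1444.47

Result:
name  | amount 
------+--------
Alice | 1576.01
Bob   | NULL   
Carol | NULL   
Grace | NULL   
Eve   | NULL   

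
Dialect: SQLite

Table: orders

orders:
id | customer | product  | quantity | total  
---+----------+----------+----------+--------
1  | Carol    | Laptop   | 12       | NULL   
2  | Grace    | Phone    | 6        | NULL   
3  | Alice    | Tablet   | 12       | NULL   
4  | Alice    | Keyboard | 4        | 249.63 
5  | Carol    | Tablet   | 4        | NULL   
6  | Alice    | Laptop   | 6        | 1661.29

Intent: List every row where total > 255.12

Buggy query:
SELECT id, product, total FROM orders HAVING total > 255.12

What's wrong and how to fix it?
Bug: This is a non-aggregate query (no GROUP BY, no aggregates), so in SQLite the HAVING clause is invalid here; a row-level condition belongs in WHERE

Fix: Replace HAVING with WHERE since the condition applies to individual rows

Corrected query:
SELECT id, product, total FROM orders WHERE total > 255.12

Result:
id | product | total  
---+---------+--------
6  | Laptop  | 1661.29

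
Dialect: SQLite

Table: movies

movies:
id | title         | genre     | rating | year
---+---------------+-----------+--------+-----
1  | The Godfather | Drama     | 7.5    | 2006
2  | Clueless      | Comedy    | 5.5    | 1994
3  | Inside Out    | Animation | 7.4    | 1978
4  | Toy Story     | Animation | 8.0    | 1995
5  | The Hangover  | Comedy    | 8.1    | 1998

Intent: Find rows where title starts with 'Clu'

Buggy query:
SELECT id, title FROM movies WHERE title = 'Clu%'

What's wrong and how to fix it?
Bug: Wildcards only work with LIKE; '=' treats '%' as a literal character

Fix: Use LIKE for wildcard pattern matching

Corrected query:
SELECT id, title FROM movies WHERE title LIKE 'Clu%'

Result:
id | title   
---+---------
2  | Clueless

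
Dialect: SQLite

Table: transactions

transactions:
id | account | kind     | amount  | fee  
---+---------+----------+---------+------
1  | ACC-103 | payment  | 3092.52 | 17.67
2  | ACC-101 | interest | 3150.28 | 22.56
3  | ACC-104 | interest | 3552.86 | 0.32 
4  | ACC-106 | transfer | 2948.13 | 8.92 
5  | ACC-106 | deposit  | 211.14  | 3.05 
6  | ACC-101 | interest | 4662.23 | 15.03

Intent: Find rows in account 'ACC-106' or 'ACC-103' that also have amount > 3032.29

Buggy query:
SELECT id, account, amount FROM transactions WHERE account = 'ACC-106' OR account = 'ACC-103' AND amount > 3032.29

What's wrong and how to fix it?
Bug: Without parentheses, AND is evaluated before OR, so the amount filter only applies to the 'ACC-103' branch

Fix: Group the OR with parentheses (or use IN), then AND the threshold

Corrected query:
SELECT id, account, amount FROM transactions WHERE (account = 'ACC-106' OR account = 'ACC-103') AND amount > 3032.29

Result:
id | account | amount 
---+---------+--------
1  | ACC-103 | 3092.52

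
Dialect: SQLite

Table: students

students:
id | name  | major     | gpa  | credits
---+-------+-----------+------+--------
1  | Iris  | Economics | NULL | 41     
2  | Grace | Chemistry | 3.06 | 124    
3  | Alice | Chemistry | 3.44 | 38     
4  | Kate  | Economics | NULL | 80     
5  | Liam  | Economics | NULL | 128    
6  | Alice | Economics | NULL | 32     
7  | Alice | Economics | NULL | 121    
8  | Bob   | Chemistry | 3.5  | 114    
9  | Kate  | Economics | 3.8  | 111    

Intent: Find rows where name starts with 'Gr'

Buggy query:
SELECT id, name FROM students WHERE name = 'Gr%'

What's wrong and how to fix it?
Bug: '=' compares the literal string including the % character; pattern matching needs LIKE

Fix: Use LIKE for wildcard pattern matching

Corrected query:
SELECT id, name FROM students WHERE name LIKE 'Gr%'

Result:
id | name 
---+------
2  | Grace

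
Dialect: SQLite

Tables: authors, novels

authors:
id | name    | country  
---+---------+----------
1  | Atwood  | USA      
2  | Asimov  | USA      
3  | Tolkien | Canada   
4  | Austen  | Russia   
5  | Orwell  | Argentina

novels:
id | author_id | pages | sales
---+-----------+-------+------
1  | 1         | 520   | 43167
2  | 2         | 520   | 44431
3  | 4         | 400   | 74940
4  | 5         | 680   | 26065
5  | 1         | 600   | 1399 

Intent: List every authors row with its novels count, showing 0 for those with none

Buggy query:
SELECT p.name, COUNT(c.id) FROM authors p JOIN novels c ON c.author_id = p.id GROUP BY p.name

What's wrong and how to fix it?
Bug: INNER JOIN drops authors rows that have no matching novels rows

Fix: Switch to LEFT JOIN to retain unmatched parent rows

Corrected query:
SELECT p.name, COUNT(c.id) FROM authors p LEFT JOIN novels c ON c.author_id = p.id GROUP BY p.name

Result:
name    | COUNT(c.id)
--------+------------
Asimov  | 1          
Atwood  | 2          
Austen  | 1          
Orwell  | 1          
Tolkien | 0          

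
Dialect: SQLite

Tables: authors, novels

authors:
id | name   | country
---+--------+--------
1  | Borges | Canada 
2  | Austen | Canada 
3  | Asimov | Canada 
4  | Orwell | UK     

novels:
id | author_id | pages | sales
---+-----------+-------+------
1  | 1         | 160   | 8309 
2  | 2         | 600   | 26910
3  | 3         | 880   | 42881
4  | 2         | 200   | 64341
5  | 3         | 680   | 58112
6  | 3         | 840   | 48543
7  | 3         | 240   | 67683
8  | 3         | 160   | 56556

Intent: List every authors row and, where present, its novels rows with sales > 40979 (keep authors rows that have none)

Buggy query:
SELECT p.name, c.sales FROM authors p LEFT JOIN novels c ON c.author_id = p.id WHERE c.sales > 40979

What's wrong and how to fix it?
Bug: Filtering c.sales in WHERE discards the NULL rows produced by LEFT JOIN, turning it into an inner join

Fix: Put 'c.sales > 40979' in the JOIN's ON clause instead of WHERE

Corrected query:
SELECT p.name, c.sales FROM authors p LEFT JOIN novels c ON c.author_id = p.id AND c.sales > 40979

Result:
name   | sales
-------+------
Borges | NULL 
Austen | 64341
Asimov | 42881
Asimov | 48543
Asimov | 56556
Asimov | 58112
Asimov | 67683
Orwell | NULL 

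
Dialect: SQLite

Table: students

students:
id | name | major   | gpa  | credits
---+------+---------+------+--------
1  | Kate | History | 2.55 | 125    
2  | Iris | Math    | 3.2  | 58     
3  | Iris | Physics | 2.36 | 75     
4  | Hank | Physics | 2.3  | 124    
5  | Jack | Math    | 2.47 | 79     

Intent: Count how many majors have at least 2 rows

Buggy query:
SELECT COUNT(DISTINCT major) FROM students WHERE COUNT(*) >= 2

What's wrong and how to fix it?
Bug: COUNT(*) cannot appear in WHERE; the per-group count doesn't exist yet

Fix: Use a subquery that GROUPs and filters with HAVING, then count its rows

Corrected query:
SELECT COUNT(*) FROM (SELECT major FROM students GROUP BY major HAVING COUNT(*) >= 2)

Result:
COUNT(*)
--------
2       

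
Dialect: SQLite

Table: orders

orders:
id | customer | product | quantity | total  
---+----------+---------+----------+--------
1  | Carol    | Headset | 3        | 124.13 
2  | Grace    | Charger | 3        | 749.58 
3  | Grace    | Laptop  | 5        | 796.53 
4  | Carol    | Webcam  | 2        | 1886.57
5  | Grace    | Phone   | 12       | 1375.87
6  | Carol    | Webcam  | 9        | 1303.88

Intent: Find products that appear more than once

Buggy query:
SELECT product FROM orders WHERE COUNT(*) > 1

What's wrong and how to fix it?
Bug: WHERE can't reference COUNT(*); aggregates are computed after WHERE

Fix: GROUP BY product, then filter groups with HAVING COUNT(*) > 1

Corrected query:
SELECT product FROM orders GROUP BY product HAVING COUNT(*) > 1

Result:
product
-------
Webcam 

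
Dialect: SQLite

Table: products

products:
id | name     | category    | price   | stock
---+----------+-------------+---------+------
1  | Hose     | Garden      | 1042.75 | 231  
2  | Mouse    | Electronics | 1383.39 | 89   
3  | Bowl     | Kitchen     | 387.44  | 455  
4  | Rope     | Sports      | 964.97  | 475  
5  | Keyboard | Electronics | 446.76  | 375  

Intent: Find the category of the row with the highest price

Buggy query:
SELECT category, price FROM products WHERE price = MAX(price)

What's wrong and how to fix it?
Bug: MAX(price) is an aggregate and cannot be used directly in WHERE

Fix: Use a subquery: WHERE price = (SELECT MAX(price) FROM products)

Corrected query:
SELECT category, price FROM products WHERE price = (SELECT MAX(price) FROM products)

Result:
category    | price  
------------+--------
Electronics | 1383.39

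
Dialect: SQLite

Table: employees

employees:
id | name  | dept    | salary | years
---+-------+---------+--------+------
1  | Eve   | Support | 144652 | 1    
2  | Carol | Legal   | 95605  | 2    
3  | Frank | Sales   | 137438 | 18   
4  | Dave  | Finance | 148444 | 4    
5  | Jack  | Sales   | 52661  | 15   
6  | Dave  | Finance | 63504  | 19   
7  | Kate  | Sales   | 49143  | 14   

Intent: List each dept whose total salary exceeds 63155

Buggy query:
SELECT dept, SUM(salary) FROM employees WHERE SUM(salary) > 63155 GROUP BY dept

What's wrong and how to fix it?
Bug: WHERE runs before GROUP BY, so aggregates aren't available there

Fix: Use HAVING (which filters groups after aggregation) instead of WHERE

Corrected query:
SELECT dept, SUM(salary) FROM employees GROUP BY dept HAVING SUM(salary) > 63155

Result:
dept    | SUM(salary)
--------+------------
Finance | 211948     
Legal   | 95605      
Sales   | 239242     
Support | 144652     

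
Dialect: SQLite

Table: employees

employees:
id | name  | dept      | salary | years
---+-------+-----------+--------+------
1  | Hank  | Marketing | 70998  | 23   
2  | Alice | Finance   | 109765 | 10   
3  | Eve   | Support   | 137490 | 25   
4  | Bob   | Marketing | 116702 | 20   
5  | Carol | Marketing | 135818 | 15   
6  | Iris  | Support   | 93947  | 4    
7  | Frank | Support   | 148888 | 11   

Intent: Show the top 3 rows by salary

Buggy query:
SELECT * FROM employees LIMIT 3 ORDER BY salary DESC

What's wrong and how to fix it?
Bug: ORDER BY cannot follow LIMIT; LIMIT is the final clause

Fix: Swap the clauses: ORDER BY first, then LIMIT

Corrected query:
SELECT * FROM employees ORDER BY salary DESC LIMIT 3

Result:
id | name  | dept      | salary | years
---+-------+-----------+--------+------
7  | Frank | Support   | 148888 | 11   
3  | Eve   | Support   | 137490 | 25   
5  | Carol | Marketing | 135818 | 15   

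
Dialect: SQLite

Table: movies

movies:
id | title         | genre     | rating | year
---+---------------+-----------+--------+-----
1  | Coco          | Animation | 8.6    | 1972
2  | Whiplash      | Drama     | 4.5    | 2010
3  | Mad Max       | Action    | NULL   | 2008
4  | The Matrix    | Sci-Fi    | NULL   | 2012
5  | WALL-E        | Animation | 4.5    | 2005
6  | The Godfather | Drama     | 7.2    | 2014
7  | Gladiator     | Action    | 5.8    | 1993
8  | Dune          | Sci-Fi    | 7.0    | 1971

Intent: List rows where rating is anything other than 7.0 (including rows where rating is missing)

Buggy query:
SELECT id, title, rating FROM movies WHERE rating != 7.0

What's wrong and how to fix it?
Bug: 'rating != 7.0' is unknown when rating is NULL, so NULL rows are silently excluded

Fix: Handle NULL separately with IS NULL alongside the inequality

Corrected query:
SELECT id, title, rating FROM movies WHERE rating != 7.0 OR rating IS NULL

Result:
id | title         | rating
---+---------------+-------
1  | Coco          | 8.6   
2  | Whiplash      | 4.5   
3  | Mad Max       | NULL  
4  | The Matrix    | NULL  
5  | WALL-E        | 4.5   
6  | The Godfather | 7.2   
7  | Gladiator     | 5.8   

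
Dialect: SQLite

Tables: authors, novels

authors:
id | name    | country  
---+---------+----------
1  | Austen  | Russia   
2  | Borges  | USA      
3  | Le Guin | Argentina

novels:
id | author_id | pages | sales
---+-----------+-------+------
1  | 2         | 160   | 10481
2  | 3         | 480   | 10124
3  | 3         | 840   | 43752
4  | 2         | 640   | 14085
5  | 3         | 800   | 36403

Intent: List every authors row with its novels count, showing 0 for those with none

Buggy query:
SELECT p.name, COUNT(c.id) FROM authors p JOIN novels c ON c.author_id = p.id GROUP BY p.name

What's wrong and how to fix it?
Bug: An inner join excludes parents with zero children

Fix: Use LEFT JOIN so parents without children still appear (COUNT(c.id) gives 0)

Corrected query:
SELECT p.name, COUNT(c.id) FROM authors p LEFT JOIN novels c ON c.author_id = p.id GROUP BY p.name

Result:
name    | COUNT(c.id)
--------+------------
Austen  | 0          
Borges  | 2          
Le Guin | 3          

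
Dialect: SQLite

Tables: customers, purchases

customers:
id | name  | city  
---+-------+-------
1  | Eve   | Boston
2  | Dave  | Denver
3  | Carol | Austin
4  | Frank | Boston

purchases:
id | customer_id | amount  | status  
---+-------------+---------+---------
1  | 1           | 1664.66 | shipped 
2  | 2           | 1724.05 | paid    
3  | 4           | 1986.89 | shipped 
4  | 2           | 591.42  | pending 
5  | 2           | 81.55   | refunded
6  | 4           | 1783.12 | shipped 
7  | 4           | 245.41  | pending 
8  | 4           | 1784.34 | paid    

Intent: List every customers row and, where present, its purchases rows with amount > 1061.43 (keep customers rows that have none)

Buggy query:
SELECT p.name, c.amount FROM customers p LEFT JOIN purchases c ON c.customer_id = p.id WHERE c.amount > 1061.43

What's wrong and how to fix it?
Bug: Filtering c.amount in WHERE discards the NULL rows produced by LEFT JOIN, turning it into an inner join

Fix: Move the right-table condition into the ON clause so unmatched parents are kept

Corrected query:
SELECT p.name, c.amount FROM customers p LEFT JOIN purchases c ON c.customer_id = p.id AND c.amount > 1061.43

Result:
name  | amount 
------+--------
Eve   | 1664.66
Dave  | 1724.05
Carol | NULL   
Frank | 1783.12
Frank | 1784.34
Frank | 1986.89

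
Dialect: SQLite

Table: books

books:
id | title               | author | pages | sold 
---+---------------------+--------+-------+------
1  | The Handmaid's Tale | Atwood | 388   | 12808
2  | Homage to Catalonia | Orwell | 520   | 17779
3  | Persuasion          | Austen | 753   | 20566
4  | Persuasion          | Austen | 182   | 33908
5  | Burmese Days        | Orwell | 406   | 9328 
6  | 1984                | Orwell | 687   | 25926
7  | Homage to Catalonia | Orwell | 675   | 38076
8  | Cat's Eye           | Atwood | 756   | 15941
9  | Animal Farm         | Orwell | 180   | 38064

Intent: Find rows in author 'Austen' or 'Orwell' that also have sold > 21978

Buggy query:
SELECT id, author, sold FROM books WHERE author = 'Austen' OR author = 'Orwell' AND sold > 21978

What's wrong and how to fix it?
Bug: Without parentheses, AND is evaluated before OR, so the sold filter only applies to the 'Orwell' branch

Fix: Add parentheses around the OR so the AND applies to both alternatives

Corrected query:
SELECT id, author, sold FROM books WHERE (author = 'Austen' OR author = 'Orwell') AND sold > 21978

Result:
id | author | sold 
---+--------+------
4  | Austen | 33908
6  | Orwell | 25926
7  | Orwell | 38076
9  | Orwell | 38064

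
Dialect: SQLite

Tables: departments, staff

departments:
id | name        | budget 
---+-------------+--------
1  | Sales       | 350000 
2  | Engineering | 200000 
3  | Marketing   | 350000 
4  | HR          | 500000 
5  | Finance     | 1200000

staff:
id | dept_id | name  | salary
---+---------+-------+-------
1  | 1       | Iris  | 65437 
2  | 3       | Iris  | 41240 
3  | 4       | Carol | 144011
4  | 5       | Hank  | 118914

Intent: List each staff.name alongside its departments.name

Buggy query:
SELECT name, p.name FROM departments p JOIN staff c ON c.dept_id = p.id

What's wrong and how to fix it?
Bug: Both tables have a 'name' column; the unqualified reference is ambiguous

Fix: Qualify the column with its table alias (c.name)

Corrected query:
SELECT c.name, p.name FROM departments p JOIN staff c ON c.dept_id = p.id

Result:
name  | name     
------+----------
Iris  | Sales    
Iris  | Marketing
Carol | HR       
Hank  | Finance  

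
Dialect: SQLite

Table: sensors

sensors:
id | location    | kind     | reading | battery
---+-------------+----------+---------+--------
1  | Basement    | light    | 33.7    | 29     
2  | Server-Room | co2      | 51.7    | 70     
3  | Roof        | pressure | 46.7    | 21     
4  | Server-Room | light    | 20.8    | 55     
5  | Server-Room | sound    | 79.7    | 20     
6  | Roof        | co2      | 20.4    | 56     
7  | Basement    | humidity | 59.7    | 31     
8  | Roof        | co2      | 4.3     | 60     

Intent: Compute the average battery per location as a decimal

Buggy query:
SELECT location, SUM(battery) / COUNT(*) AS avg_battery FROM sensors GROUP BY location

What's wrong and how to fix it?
Bug: Both operands are integers, so '/' performs integer division and truncates

Fix: Multiply by 1.0 (or CAST to REAL) to force floating-point division

Corrected query:
SELECT location, SUM(battery) * 1.0 / COUNT(*) AS avg_battery FROM sensors GROUP BY location

Result:
location    | avg_battery
------------+------------
Basement    | 30         
Roof        | 45.666667  
Server-Room | 48.333333  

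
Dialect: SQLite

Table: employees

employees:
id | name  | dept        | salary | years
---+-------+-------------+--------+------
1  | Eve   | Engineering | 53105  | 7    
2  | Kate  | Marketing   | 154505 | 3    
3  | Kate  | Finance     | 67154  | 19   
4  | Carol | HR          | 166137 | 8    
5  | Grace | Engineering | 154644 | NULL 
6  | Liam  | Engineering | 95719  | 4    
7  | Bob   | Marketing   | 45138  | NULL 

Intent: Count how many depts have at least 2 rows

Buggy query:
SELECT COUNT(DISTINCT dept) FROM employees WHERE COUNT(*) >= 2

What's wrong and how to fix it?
Bug: WHERE filters individual rows, not groups, so a group-level COUNT is invalid there

Fix: Group first with HAVING COUNT(*) >= 2, then COUNT the resulting groups

Corrected query:
SELECT COUNT(*) FROM (SELECT dept FROM employees GROUP BY dept HAVING COUNT(*) >= 2)

Result:
COUNT(*)
--------
2       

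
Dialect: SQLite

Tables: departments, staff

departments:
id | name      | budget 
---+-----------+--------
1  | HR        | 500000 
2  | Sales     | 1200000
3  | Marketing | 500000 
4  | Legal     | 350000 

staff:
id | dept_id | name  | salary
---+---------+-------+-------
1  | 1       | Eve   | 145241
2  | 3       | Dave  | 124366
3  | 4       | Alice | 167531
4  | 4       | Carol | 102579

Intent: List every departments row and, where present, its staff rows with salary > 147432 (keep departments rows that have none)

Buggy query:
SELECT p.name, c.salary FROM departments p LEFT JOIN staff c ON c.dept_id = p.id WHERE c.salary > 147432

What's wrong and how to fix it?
Bug: A WHERE condition on the right-hand table after LEFT JOIN drops unmatched parents

Fix: Put 'c.salary > 147432' in the JOIN's ON clause instead of WHERE

Corrected query:
SELECT p.name, c.salary FROM departments p LEFT JOIN staff c ON c.dept_id = p.id AND c.salary > 147432

Result:
name      | salary
----------+-------
HR        | NULL  
Sales     | NULL  
Marketing | NULL  
Legal     | 167531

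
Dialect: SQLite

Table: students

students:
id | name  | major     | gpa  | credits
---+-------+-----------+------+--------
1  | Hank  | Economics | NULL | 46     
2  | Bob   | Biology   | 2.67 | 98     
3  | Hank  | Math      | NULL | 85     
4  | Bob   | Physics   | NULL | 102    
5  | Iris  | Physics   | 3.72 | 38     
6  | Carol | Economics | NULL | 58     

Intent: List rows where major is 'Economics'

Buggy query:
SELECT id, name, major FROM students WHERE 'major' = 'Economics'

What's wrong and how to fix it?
Bug: Single quotes denote string literals in SQL; the column name is being compared as a constant string

Fix: Reference the column as major without single quotes

Corrected query:
SELECT id, name, major FROM students WHERE major = 'Economics'

Result:
id | name  | major    
---+-------+----------
1  | Hank  | Economics
6  | Carol | Economics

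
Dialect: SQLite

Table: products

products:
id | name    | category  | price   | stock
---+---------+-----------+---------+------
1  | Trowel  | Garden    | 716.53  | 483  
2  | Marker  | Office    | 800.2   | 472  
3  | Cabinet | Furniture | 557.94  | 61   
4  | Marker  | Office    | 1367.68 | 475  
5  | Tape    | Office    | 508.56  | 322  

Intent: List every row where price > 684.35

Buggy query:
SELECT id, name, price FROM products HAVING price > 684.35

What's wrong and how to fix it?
Bug: This is a non-aggregate query (no GROUP BY, no aggregates), so in SQLite the HAVING clause is invalid here; a row-level condition belongs in WHERE

Fix: Replace HAVING with WHERE since the condition applies to individual rows

Corrected query:
SELECT id, name, price FROM products WHERE price > 684.35

Result:
id | name   | price  
---+--------+--------
1  | Trowel | 716.53 
2  | Marker | 800.2  
4  | Marker | 1367.68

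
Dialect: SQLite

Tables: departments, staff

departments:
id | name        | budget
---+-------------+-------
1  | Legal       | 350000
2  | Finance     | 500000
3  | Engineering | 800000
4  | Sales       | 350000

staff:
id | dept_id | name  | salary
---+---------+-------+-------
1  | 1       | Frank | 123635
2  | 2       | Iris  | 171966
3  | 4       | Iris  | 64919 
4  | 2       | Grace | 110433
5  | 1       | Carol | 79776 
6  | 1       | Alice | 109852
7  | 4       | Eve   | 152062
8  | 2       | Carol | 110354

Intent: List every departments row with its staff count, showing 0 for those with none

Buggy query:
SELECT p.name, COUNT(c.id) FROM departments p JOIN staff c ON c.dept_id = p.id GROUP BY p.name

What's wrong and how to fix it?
Bug: INNER JOIN drops departments rows that have no matching staff rows

Fix: Use LEFT JOIN so parents without children still appear (COUNT(c.id) gives 0)

Corrected query:
SELECT p.name, COUNT(c.id) FROM departments p LEFT JOIN staff c ON c.dept_id = p.id GROUP BY p.name

Result:
name        | COUNT(c.id)
------------+------------
Engineering | 0          
Finance     | 3          
Legal       | 3          
Sales       | 2          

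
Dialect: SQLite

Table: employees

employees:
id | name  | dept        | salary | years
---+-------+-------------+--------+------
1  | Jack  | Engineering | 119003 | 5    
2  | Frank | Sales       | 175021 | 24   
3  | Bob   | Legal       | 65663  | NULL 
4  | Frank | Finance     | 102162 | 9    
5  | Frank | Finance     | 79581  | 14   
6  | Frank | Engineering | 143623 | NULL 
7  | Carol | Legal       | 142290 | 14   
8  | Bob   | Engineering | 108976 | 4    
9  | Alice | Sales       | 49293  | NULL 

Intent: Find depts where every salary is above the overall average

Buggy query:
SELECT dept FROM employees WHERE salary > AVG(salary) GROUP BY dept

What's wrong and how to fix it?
Bug: WHERE evaluates per row before aggregation, so AVG() is unavailable

Fix: Compute the overall average in a scalar subquery and compare each group's MIN against it in HAVING

Corrected query:
SELECT dept FROM employees GROUP BY dept HAVING MIN(salary) > (SELECT AVG(salary) FROM employees)

Result:
(no rows)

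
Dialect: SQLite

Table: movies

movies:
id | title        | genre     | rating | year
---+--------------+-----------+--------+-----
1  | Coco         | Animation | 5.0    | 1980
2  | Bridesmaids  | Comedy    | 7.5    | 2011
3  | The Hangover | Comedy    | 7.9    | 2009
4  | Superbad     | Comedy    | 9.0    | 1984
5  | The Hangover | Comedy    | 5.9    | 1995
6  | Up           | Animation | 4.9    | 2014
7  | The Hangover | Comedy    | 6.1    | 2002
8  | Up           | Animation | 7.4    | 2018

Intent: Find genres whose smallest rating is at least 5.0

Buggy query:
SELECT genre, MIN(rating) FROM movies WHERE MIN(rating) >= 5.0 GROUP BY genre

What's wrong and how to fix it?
Bug: MIN() in WHERE is a misuse of aggregate

Fix: Use HAVING for the per-group MIN condition

Corrected query:
SELECT genre, MIN(rating) FROM movies GROUP BY genre HAVING MIN(rating) >= 5.0

Result:
genre  | MIN(rating)
-------+------------
Comedy | 5.9        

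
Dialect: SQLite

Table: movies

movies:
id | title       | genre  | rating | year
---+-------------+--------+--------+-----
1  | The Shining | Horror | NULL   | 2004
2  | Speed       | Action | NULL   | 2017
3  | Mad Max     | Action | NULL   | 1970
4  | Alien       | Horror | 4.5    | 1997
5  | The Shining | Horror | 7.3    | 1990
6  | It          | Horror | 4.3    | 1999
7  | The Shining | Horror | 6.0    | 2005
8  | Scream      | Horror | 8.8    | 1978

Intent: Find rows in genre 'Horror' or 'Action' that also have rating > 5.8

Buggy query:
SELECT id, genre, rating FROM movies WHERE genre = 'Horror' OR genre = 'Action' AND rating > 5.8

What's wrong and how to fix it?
Bug: Without parentheses, AND is evaluated before OR, so the rating filter only applies to the 'Action' branch

Fix: Add parentheses around the OR so the AND applies to both alternatives

Corrected query:
SELECT id, genre, rating FROM movies WHERE (genre = 'Horror' OR genre = 'Action') AND rating > 5.8

Result:
id | genre  | rating
---+--------+-------
5  | Horror | 7.3   
7  | Horror | 6     
8  | Horror | 8.8   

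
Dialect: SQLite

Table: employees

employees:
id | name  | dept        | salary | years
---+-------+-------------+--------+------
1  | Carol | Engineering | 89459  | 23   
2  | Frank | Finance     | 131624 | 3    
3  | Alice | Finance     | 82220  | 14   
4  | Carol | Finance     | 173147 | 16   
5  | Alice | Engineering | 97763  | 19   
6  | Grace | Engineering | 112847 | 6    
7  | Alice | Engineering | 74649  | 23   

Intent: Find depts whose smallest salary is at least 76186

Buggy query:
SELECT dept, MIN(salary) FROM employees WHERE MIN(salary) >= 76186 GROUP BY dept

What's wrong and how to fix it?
Bug: MIN() in WHERE is a misuse of aggregate

Fix: Use HAVING for the per-group MIN condition

Corrected query:
SELECT dept, MIN(salary) FROM employees GROUP BY dept HAVING MIN(salary) >= 76186

Result:
dept    | MIN(salary)
--------+------------
Finance | 82220      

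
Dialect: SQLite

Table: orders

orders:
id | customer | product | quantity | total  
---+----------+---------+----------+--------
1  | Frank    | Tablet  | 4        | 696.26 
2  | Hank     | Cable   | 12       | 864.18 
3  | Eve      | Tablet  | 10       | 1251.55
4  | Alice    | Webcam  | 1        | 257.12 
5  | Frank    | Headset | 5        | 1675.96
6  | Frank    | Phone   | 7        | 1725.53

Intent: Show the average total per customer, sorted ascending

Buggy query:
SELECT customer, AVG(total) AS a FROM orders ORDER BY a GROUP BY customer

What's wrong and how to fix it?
Bug: ORDER BY appears before GROUP BY; SQL clause order requires GROUP BY first

Fix: Reorder: SELECT … FROM … GROUP BY … ORDER BY …

Corrected query:
SELECT customer, AVG(total) AS a FROM orders GROUP BY customer ORDER BY a

Result:
customer | a          
---------+------------
Alice    | 257.12     
Hank     | 864.18     
Eve      | 1251.55    
Frank    | 1365.916667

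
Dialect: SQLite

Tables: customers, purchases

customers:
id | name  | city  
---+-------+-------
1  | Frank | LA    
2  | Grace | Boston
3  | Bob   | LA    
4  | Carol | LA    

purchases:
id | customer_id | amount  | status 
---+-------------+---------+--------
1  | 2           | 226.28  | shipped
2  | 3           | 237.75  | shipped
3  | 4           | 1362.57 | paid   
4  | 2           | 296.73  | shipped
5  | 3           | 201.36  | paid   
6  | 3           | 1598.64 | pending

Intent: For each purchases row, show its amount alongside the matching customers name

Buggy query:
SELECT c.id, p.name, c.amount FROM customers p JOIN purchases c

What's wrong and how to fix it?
Bug: Missing join condition: each purchases row is matched to all customers rows instead of just its own

Fix: Add ON c.customer_id = p.id to the JOIN

Corrected query:
SELECT c.id, p.name, c.amount FROM customers p JOIN purchases c ON c.customer_id = p.id

Result:
id | name  | amount 
---+-------+--------
1  | Grace | 226.28 
2  | Bob   | 237.75 
3  | Carol | 1362.57
4  | Grace | 296.73 
5  | Bob   | 201.36 
6  | Bob   | 1598.64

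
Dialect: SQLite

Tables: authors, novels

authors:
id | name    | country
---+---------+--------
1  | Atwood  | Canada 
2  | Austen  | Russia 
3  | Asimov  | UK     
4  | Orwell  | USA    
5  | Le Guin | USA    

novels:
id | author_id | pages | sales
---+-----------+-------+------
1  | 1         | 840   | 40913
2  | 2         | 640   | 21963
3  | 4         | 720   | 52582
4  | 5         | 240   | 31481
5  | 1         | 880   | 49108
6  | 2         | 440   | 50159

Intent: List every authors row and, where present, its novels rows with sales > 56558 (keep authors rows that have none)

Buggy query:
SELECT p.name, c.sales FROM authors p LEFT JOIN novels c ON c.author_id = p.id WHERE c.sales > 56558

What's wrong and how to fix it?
Bug: Filtering c.sales in WHERE discards the NULL rows produced by LEFT JOIN, turning it into an inner join

Fix: Put 'c.sales > 56558' in the JOIN's ON clause instead of WHERE

Corrected query:
SELECT p.name, c.sales FROM authors p LEFT JOIN novels c ON c.author_id = p.id AND c.sales > 56558

Result:
name    | sales
--------+------
Atwood  | NULL 
Austen  | NULL 
Asimov  | NULL 
Orwell  | NULL 
Le Guin | NULL 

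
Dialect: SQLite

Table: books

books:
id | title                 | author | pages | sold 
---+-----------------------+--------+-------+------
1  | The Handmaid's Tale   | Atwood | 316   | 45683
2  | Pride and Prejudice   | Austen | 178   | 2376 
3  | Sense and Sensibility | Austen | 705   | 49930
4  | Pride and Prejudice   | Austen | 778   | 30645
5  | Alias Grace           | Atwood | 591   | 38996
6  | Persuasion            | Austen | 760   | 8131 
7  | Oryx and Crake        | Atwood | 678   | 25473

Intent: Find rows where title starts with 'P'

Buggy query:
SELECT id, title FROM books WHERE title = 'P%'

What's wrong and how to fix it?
Bug: Wildcards only work with LIKE; '=' treats '%' as a literal character

Fix: Replace '=' with LIKE so 'P%' is treated as a pattern

Corrected query:
SELECT id, title FROM books WHERE title LIKE 'P%'

Result:
id | title              
---+--------------------
2  | Pride and Prejudice
4  | Pride and Prejudice
6  | Persuasion         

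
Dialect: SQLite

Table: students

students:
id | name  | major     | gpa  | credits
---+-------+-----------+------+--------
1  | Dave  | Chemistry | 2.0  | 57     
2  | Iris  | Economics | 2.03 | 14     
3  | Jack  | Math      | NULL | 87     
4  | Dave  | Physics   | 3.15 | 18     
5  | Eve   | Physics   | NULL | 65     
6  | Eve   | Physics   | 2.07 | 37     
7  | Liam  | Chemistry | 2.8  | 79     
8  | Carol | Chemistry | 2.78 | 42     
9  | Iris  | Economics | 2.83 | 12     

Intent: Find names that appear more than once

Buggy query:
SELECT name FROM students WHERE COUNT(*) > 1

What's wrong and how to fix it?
Bug: COUNT(*) is an aggregate and cannot be used in WHERE

Fix: GROUP BY name, then filter groups with HAVING COUNT(*) > 1

Corrected query:
SELECT name FROM students GROUP BY name HAVING COUNT(*) > 1

Result:
name
----
Dave
Eve 
Iris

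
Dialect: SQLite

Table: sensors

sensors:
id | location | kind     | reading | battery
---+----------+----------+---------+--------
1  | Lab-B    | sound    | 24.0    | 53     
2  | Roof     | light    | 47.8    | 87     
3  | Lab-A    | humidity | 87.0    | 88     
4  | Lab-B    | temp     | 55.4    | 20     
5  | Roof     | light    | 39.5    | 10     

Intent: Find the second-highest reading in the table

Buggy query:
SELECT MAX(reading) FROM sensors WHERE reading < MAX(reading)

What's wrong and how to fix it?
Bug: The inner MAX is an aggregate inside WHERE, which is not allowed

Fix: Compute the overall MAX in a subquery, then take MAX of rows below it

Corrected query:
SELECT MAX(reading) FROM sensors WHERE reading < (SELECT MAX(reading) FROM sensors)

Result:
MAX(reading)
------------
55.4        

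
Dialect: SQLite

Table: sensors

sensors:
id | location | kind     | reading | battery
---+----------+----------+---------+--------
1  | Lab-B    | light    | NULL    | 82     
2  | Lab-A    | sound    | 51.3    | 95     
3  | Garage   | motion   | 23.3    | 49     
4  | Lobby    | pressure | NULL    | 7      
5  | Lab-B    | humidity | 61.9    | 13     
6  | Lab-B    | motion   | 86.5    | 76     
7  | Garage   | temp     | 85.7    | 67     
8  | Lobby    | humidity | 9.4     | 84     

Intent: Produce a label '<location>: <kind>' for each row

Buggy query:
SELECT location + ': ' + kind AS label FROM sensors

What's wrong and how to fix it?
Bug: '+' is numeric addition; on text columns SQLite converts them to 0 instead of concatenating

Fix: Replace + with || to concatenate text

Corrected query:
SELECT location || ': ' || kind AS label FROM sensors

Result:
label          
---------------
Lab-B: light   
Lab-A: sound   
Garage: motion 
Lobby: pressure
Lab-B: humidity
Lab-B: motion  
Garage: temp   
Lobby: humidity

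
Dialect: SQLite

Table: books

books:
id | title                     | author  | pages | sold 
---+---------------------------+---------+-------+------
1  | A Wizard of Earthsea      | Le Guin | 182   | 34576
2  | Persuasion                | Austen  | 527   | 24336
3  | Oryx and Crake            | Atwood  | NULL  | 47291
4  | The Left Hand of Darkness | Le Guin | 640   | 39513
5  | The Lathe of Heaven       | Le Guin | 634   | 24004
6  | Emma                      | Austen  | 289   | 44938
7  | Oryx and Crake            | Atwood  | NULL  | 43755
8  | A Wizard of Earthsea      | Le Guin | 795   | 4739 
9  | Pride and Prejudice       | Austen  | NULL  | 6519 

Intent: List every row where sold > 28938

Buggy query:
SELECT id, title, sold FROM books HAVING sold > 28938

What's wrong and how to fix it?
Bug: HAVING filters the output of aggregation, but this query has no GROUP BY and no aggregate functions, so SQLite rejects it (HAVING clause on a non-aggregate query); the condition here is per row

Fix: Replace HAVING with WHERE since the condition applies to individual rows

Corrected query:
SELECT id, title, sold FROM books WHERE sold > 28938

Result:
id | title                     | sold 
---+---------------------------+------
1  | A Wizard of Earthsea      | 34576
3  | Oryx and Crake            | 47291
4  | The Left Hand of Darkness | 39513
6  | Emma                      | 44938
7  | Oryx and Crake            | 43755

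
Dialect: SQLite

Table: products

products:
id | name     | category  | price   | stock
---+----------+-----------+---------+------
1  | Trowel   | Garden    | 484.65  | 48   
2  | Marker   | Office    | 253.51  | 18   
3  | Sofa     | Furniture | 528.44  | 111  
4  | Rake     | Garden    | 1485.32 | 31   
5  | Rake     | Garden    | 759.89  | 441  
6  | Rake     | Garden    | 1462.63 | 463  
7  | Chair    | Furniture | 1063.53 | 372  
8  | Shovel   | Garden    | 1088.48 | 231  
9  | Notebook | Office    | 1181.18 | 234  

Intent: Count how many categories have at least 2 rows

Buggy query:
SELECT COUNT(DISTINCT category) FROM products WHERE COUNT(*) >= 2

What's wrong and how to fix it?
Bug: WHERE filters individual rows, not groups, so a group-level COUNT is invalid there

Fix: Use a subquery that GROUPs and filters with HAVING, then count its rows

Corrected query:
SELECT COUNT(*) FROM (SELECT category FROM products GROUP BY category HAVING COUNT(*) >= 2)

Result:
COUNT(*)
--------
3       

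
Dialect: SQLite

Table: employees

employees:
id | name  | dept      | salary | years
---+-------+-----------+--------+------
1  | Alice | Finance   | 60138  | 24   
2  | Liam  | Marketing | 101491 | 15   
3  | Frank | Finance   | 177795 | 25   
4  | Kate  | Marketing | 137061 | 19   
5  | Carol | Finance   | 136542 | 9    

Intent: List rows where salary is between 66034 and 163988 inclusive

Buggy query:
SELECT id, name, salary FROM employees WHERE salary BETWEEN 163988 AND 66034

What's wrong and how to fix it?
Bug: The bounds are reversed; BETWEEN a AND b requires a <= b to match anything

Fix: Write BETWEEN 66034 AND 163988

Corrected query:
SELECT id, name, salary FROM employees WHERE salary BETWEEN 66034 AND 163988

Result:
id | name  | salary
---+-------+-------
2  | Liam  | 101491
4  | Kate  | 137061
5  | Carol | 136542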